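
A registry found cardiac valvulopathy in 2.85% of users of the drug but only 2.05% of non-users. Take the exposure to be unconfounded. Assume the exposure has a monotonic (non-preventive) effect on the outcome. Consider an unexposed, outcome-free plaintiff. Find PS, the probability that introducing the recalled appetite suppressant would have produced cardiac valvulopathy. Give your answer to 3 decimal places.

PS ≈ 0.008

p₁ = 0.0285, p₀ = 0.0205.
Under exogeneity and monotonicity, PS = (p₁ − p₀) / (1 − p₀).
PS = (0.0285 − 0.0205) / (1 − 0.0205) = 0.008 / 0.9795 ≈ 0.0082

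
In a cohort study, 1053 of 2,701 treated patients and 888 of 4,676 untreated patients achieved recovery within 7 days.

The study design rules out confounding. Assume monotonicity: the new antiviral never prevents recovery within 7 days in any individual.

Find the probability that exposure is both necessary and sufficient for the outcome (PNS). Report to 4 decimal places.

PNS ≈ 0.1999

p₁ = P(outcome | exposed) = 1053/2701 = 0.38986
p₀ = P(outcome | unexposed) = 888/4676 = 0.18991
Under exogeneity and monotonicity, PNS = p₁ − p₀.
PNS = 0.38986 − 0.18991 = 0.19995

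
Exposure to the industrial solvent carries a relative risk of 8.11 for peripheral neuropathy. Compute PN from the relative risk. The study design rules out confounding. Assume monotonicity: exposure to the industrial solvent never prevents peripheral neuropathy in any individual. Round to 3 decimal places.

PN ≈ 0.877

Under exogeneity and monotonicity, PN = (RR − 1) / RR = 1 − 1/RR.
PN = (8.11 − 1) / 8.11 = 7.11 / 8.11 ≈ 0.8767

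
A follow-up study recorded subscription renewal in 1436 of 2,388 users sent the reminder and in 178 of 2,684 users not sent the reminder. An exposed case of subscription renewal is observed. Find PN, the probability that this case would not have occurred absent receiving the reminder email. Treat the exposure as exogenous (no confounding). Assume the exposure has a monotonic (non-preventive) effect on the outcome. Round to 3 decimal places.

PN ≈ 0.890

p₁ = P(outcome | exposed) = 1436/2388 = 0.60134
p₀ = P(outcome | unexposed) = 178/2684 = 0.066319
Under exogeneity and monotonicity, PN = (p₁ − p₀) / p₁.
PN = (0.60134 − 0.066319) / 0.60134 = 0.53502 / 0.60134 ≈ 0.8897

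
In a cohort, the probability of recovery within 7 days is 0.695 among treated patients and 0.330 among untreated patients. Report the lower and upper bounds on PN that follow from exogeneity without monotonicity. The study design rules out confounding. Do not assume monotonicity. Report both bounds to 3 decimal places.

0.525 ≤ PN ≤ 0.964

Let p₁ = 0.695, p₀ = 0.33.
Under exogeneity alone the bounds on PN are max{0,(p₁−p₀)/p₁} ≤ PN ≤ min{1,(1−p₀)/p₁}.
  lower = (p₁ − p₀)/p₁ = 0.365 / 0.695 ≈ 0.5252
  upper = min{1, (1 − p₀)/p₁} = 0.67 / 0.695 ≈ 0.9640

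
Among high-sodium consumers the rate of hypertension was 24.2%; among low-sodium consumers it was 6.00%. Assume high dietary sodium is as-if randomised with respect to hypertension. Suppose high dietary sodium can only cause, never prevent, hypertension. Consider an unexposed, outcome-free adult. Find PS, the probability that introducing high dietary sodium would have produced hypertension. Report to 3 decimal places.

PS ≈ 0.194

p₁ = 0.242, p₀ = 0.06.
Under exogeneity and monotonicity, PS = (p₁ − p₀) / (1 − p₀).
PS = (0.242 − 0.06) / (1 − 0.06) = 0.182 / 0.94 ≈ 0.1936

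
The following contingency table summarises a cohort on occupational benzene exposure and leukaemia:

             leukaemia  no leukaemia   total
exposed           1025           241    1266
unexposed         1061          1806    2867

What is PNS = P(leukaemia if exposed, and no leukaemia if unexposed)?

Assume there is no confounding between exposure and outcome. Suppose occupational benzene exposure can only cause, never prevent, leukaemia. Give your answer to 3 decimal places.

PNS ≈ 0.440

p₁ = P(outcome | exposed) = 1025/1266 = 0.80964
p₀ = P(outcome | unexposed) = 1061/2867 = 0.37007
Under exogeneity and monotonicity, PNS = p₁ − p₀.
PNS = 0.80964 − 0.37007 = 0.43956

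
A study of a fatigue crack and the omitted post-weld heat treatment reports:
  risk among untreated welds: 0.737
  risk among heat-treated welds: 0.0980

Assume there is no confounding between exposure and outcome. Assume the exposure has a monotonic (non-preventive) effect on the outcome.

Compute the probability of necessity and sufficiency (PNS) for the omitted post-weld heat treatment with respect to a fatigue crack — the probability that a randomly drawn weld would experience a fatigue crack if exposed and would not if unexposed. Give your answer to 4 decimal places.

Let p₁ = 0.737, p₀ = 0.098.
Under exogeneity and monotonicity, PNS = p₁ − p₀.
PNS = 0.737 − 0.098 = 0.639

PNS ≈ 0.6390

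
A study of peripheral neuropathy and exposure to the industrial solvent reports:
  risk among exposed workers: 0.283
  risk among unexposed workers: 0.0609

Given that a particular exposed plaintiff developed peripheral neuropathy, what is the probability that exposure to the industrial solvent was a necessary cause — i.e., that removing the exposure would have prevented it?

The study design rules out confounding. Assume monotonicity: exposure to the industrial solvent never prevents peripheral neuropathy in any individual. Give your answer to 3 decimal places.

Let p₁ = 0.283, p₀ = 0.0609.
Under exogeneity and monotonicity, PN = (p₁ − p₀) / p₁.
PN = (0.283 − 0.0609) / 0.283 = 0.2221 / 0.283 ≈ 0.7848

PN ≈ 0.785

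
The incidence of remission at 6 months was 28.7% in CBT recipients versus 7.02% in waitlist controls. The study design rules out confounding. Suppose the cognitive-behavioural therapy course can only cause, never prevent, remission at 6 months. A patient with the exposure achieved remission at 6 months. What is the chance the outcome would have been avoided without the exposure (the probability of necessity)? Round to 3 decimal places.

PN ≈ 0.755

p₁ = 0.287, p₀ = 0.0702.
Under exogeneity and monotonicity, PN = (p₁ − p₀) / p₁.
PN = (0.287 − 0.0702) / 0.287 = 0.2168 / 0.287 ≈ 0.7554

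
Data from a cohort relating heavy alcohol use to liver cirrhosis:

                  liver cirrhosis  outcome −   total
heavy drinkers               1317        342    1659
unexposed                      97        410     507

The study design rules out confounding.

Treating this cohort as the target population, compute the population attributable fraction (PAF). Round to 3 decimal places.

PAF ≈ 0.707

p₁ = P(outcome | exposed) = 1317/1659 = 0.79385
p₀ = P(outcome | unexposed) = 97/507 = 0.19132
Exposure prevalence π = 1659/2166 = 0.76593; overall risk P(Y=1) = 0.65282.
Under exogeneity, PAF = [P(Y=1) − p₀]/P(Y=1).
PAF = (0.65282 − 0.19132) / 0.65282 ≈ 0.7069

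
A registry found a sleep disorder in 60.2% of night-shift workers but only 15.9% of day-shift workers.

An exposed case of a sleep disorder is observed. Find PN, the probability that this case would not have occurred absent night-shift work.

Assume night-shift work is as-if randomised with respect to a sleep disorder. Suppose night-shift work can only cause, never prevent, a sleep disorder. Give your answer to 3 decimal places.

p₁ = 0.602, p₀ = 0.159.
Under exogeneity and monotonicity, PN = (p₁ − p₀) / p₁.
PN = (0.602 − 0.159) / 0.602 = 0.443 / 0.602 ≈ 0.7359

PN ≈ 0.736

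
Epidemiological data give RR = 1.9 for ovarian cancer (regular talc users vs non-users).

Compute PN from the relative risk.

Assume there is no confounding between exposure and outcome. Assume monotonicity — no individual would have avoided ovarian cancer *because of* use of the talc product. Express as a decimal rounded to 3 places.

Under exogeneity and monotonicity, PN = (RR − 1) / RR = 1 − 1/RR.
PN = (1.9 − 1) / 1.9 = 0.9 / 1.9 ≈ 0.4737

PN ≈ 0.474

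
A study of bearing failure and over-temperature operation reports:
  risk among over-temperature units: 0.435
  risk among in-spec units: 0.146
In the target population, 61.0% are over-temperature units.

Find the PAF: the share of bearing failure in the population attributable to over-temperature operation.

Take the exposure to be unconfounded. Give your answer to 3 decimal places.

Let p₁ = 0.435, p₀ = 0.146.
Overall risk P(Y=1) = π·p₁ + (1−π)·p₀ = 0.61×0.435 + 0.39×0.146 = 0.32229.
Under exogeneity, PAF = [P(Y=1) − p₀] / P(Y=1).
PAF = (0.32229 − 0.146) / 0.32229 ≈ 0.5470

PAF ≈ 0.547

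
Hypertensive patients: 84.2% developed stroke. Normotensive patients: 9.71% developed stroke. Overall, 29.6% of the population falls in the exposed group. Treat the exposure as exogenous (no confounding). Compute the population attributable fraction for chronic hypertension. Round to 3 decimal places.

p₁ = 0.842, p₀ = 0.0971.
Overall risk P(Y=1) = π·p₁ + (1−π)·p₀ = 0.296×0.842 + 0.704×0.0971 = 0.31759.
Under exogeneity, PAF = [P(Y=1) − p₀] / P(Y=1).
PAF = (0.31759 − 0.0971) / 0.31759 ≈ 0.6943

PAF ≈ 0.694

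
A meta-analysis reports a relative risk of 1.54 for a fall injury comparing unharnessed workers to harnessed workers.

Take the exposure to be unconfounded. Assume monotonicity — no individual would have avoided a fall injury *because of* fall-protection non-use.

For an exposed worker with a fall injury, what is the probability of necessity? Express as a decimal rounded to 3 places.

Under exogeneity and monotonicity, PN = (RR − 1) / RR = 1 − 1/RR.
PN = (1.54 − 1) / 1.54 = 0.54 / 1.54 ≈ 0.3506

PN ≈ 0.351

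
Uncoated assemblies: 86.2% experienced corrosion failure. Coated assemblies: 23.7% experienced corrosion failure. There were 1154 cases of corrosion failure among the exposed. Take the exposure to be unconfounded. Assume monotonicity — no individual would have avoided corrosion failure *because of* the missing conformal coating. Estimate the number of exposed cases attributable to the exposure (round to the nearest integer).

p₁ = 0.862, p₀ = 0.237.
PN = (p₁ − p₀)/p₁ = (0.862 − 0.237) / 0.862 ≈ 0.72506.
Attributable cases ≈ PN × (exposed cases) = 0.72506 × 1154 ≈ 836.72.

about 837 cases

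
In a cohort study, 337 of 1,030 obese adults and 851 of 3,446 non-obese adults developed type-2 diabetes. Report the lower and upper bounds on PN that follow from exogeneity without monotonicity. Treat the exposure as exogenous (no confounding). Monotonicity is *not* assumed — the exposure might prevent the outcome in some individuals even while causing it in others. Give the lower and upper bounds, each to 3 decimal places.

0.245 ≤ PN ≤ 1.000

p₁ = P(outcome | exposed) = 337/1030 = 0.32718
p₀ = P(outcome | unexposed) = 851/3446 = 0.24695
Under exogeneity alone the bounds on PN are max{0,(p₁−p₀)/p₁} ≤ PN ≤ min{1,(1−p₀)/p₁}.
  lower = (p₁ − p₀)/p₁ = 0.080231 / 0.32718 ≈ 0.2452
  upper = min{1, (1 − p₀)/p₁} = 0.75305 / 0.32718 ≈ 2.3016 → capped at 1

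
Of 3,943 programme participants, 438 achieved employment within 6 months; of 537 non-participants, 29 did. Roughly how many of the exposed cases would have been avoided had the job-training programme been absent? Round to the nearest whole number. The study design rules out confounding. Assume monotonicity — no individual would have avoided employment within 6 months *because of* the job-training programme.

about 225 cases

p₁ = P(outcome | exposed) = 438/3943 = 0.11108
p₀ = P(outcome | unexposed) = 29/537 = 0.054004
PN = (p₁ − p₀)/p₁ = (0.11108 − 0.054004) / 0.11108 ≈ 0.51384.
Attributable cases ≈ PN × (exposed cases) = 0.51384 × 438 ≈ 225.06.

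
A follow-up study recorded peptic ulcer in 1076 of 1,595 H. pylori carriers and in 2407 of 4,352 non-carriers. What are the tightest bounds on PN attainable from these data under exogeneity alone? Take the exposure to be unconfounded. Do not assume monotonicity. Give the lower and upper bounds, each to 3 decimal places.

p₁ = P(outcome | exposed) = 1076/1595 = 0.67461
p₀ = P(outcome | unexposed) = 2407/4352 = 0.55308
Under exogeneity alone the bounds on PN are max{0,(p₁−p₀)/p₁} ≤ PN ≤ min{1,(1−p₀)/p₁}.
  lower = (p₁ − p₀)/p₁ = 0.12153 / 0.67461 ≈ 0.1801
  upper = min{1, (1 − p₀)/p₁} = 0.44692 / 0.67461 ≈ 0.6625

0.180 ≤ PN ≤ 0.662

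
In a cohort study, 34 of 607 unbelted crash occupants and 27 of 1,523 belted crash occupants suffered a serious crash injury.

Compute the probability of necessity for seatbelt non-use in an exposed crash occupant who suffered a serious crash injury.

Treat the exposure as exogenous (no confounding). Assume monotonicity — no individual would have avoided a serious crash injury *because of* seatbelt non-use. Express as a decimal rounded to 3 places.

p₁ = P(outcome | exposed) = 34/607 = 0.056013
p₀ = P(outcome | unexposed) = 27/1523 = 0.017728
Under exogeneity and monotonicity, PN = (p₁ − p₀) / p₁.
PN = (0.056013 − 0.017728) / 0.056013 = 0.038285 / 0.056013 ≈ 0.6835

PN ≈ 0.684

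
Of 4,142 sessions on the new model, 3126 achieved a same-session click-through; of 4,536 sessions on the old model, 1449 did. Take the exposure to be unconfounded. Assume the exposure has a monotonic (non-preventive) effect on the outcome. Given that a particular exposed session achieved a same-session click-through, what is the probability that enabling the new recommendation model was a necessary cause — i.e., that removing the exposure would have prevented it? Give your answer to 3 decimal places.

p₁ = P(outcome | exposed) = 3126/4142 = 0.75471
p₀ = P(outcome | unexposed) = 1449/4536 = 0.31944
Under exogeneity and monotonicity, PN = (p₁ − p₀) / p₁.
PN = (0.75471 − 0.31944) / 0.75471 = 0.43526 / 0.75471 ≈ 0.5767

PN ≈ 0.577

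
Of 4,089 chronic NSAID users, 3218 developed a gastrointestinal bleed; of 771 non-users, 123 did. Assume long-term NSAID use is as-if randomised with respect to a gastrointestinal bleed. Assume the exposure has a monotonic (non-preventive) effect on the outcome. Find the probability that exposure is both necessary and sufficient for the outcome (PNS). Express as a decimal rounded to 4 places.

p₁ = P(outcome | exposed) = 3218/4089 = 0.78699
p₀ = P(outcome | unexposed) = 123/771 = 0.15953
Under exogeneity and monotonicity, PNS = p₁ − p₀.
PNS = 0.78699 − 0.15953 = 0.62746

PNS ≈ 0.6275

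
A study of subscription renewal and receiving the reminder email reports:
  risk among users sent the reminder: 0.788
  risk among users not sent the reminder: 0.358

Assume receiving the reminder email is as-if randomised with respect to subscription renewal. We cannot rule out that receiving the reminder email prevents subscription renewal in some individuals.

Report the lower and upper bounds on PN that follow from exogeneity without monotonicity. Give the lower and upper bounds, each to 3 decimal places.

Let p₁ = 0.788, p₀ = 0.358.
Under exogeneity alone the bounds on PN are max{0,(p₁−p₀)/p₁} ≤ PN ≤ min{1,(1−p₀)/p₁}.
  lower = (p₁ − p₀)/p₁ = 0.43 / 0.788 ≈ 0.5457
  upper = min{1, (1 − p₀)/p₁} = 0.642 / 0.788 ≈ 0.8147

0.546 ≤ PN ≤ 0.815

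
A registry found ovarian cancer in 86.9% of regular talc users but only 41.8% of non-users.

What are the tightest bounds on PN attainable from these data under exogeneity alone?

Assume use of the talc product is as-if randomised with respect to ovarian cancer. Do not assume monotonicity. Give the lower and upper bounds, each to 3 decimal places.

0.519 ≤ PN ≤ 0.670

p₁ = 0.869, p₀ = 0.418.
Under exogeneity alone the bounds on PN are max{0,(p₁−p₀)/p₁} ≤ PN ≤ min{1,(1−p₀)/p₁}.
  lower = (p₁ − p₀)/p₁ = 0.451 / 0.869 ≈ 0.5190
  upper = min{1, (1 − p₀)/p₁} = 0.582 / 0.869 ≈ 0.6697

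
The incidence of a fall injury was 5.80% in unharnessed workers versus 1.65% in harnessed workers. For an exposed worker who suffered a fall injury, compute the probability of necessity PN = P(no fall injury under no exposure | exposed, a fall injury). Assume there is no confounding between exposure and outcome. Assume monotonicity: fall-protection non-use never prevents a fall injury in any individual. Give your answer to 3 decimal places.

p₁ = 0.058, p₀ = 0.0165.
Under exogeneity and monotonicity, PN = (p₁ − p₀) / p₁.
PN = (0.058 − 0.0165) / 0.058 = 0.0415 / 0.058 ≈ 0.7155

PN ≈ 0.716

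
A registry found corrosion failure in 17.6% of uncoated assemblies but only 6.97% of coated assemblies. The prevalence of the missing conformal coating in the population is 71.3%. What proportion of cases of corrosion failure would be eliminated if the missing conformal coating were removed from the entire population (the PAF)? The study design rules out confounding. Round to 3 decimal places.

PAF ≈ 0.521

p₁ = 0.176, p₀ = 0.0697.
Overall risk P(Y=1) = π·p₁ + (1−π)·p₀ = 0.713×0.176 + 0.287×0.0697 = 0.14549.
Under exogeneity, PAF = [P(Y=1) − p₀] / P(Y=1).
PAF = (0.14549 − 0.0697) / 0.14549 ≈ 0.5209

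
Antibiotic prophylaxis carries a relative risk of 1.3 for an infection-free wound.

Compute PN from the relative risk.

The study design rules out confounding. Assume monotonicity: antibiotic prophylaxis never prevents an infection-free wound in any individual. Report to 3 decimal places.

Under exogeneity and monotonicity, PN = (RR − 1) / RR = 1 − 1/RR.
PN = (1.3 − 1) / 1.3 = 0.3 / 1.3 ≈ 0.2308

PN ≈ 0.231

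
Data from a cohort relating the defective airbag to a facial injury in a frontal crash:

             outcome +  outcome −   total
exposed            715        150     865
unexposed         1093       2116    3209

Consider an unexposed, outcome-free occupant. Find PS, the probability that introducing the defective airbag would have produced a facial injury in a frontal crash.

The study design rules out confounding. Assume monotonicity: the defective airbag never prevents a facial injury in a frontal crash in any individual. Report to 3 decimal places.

PS ≈ 0.737

p₁ = P(outcome | exposed) = 715/865 = 0.82659
p₀ = P(outcome | unexposed) = 1093/3209 = 0.3406
Under exogeneity and monotonicity, PS = (p₁ − p₀)/(1 − p₀).
PS = (0.82659 − 0.3406) / 0.6594 ≈ 0.7370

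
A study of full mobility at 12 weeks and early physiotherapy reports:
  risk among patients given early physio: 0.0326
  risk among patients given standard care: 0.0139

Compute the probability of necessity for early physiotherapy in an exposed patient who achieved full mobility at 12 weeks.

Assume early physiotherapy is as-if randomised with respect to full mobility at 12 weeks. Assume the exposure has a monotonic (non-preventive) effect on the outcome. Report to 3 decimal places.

Let p₁ = 0.0326, p₀ = 0.0139.
Under exogeneity and monotonicity, PN = (p₁ − p₀) / p₁.
PN = (0.0326 − 0.0139) / 0.0326 = 0.0187 / 0.0326 ≈ 0.5736

PN ≈ 0.574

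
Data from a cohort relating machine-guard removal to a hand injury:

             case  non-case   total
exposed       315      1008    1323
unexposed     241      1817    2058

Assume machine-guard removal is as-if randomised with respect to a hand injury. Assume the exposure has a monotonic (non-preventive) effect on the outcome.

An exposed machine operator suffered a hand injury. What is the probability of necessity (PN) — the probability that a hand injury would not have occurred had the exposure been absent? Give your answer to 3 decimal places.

PN ≈ 0.508

p₁ = P(outcome | exposed) = 315/1323 = 0.2381
p₀ = P(outcome | unexposed) = 241/2058 = 0.1171
Under exogeneity and monotonicity, PN = (p₁ − p₀) / p₁.
PN = (0.2381 − 0.1171) / 0.2381 = 0.12099 / 0.2381 ≈ 0.5082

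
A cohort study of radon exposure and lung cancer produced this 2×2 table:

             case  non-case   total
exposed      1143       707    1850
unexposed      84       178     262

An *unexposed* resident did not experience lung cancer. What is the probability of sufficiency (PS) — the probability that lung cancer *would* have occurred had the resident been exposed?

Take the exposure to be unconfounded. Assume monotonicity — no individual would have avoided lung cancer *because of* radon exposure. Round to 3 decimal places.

p₁ = P(outcome | exposed) = 1143/1850 = 0.61784
p₀ = P(outcome | unexposed) = 84/262 = 0.32061
Under exogeneity and monotonicity, PS = (p₁ − p₀) / (1 − p₀).
PS = (0.61784 − 0.32061) / (1 − 0.32061) = 0.29723 / 0.67939 ≈ 0.4375

PS ≈ 0.437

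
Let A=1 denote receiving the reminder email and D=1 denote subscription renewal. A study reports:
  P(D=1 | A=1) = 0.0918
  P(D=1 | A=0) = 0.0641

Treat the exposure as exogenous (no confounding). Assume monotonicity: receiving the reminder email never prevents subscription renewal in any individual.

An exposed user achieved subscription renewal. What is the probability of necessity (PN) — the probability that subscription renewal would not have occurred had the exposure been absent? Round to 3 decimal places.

Let p₁ = 0.0918, p₀ = 0.0641.
Under exogeneity and monotonicity, PN = (p₁ − p₀) / p₁.
PN = (0.0918 − 0.0641) / 0.0918 = 0.0277 / 0.0918 ≈ 0.3017

PN ≈ 0.302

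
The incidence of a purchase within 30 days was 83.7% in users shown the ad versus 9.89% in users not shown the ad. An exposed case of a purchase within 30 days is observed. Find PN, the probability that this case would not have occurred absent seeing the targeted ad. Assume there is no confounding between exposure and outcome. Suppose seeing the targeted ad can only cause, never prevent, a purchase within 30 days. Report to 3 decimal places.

PN ≈ 0.882

p₁ = 0.837, p₀ = 0.0989.
Under exogeneity and monotonicity, PN = (p₁ − p₀) / p₁.
PN = (0.837 − 0.0989) / 0.837 = 0.7381 / 0.837 ≈ 0.8818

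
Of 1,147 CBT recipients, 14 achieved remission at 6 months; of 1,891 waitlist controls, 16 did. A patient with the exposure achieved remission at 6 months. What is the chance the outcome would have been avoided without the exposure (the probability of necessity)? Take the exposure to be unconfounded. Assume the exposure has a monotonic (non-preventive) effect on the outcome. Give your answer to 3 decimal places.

p₁ = P(outcome | exposed) = 14/1147 = 0.012206
p₀ = P(outcome | unexposed) = 16/1891 = 0.0084611
Under exogeneity and monotonicity, PN = (p₁ − p₀) / p₁.
PN = (0.012206 − 0.0084611) / 0.012206 = 0.0037446 / 0.012206 ≈ 0.3068

PN ≈ 0.307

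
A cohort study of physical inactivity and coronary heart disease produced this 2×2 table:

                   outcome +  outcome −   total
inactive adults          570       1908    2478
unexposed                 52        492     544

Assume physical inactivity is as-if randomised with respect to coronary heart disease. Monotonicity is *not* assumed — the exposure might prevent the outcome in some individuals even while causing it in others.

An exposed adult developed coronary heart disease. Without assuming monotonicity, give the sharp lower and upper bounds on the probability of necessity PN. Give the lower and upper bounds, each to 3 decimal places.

0.584 ≤ PN ≤ 1.000

p₁ = P(outcome | exposed) = 570/2478 = 0.23002
p₀ = P(outcome | unexposed) = 52/544 = 0.095588
Under exogeneity alone the bounds on PN are max{0,(p₁−p₀)/p₁} ≤ PN ≤ min{1,(1−p₀)/p₁}.
  lower = (p₁ − p₀)/p₁ = 0.13444 / 0.23002 ≈ 0.5844
  upper = min{1, (1 − p₀)/p₁} = 0.90441 / 0.23002 ≈ 3.9318 → capped at 1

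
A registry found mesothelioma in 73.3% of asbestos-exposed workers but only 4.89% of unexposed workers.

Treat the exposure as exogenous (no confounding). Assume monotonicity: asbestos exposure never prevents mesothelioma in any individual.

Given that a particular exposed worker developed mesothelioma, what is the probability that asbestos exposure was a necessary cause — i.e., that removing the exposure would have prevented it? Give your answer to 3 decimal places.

PN ≈ 0.933

p₁ = 0.733, p₀ = 0.0489.
Under exogeneity and monotonicity, PN = (p₁ − p₀) / p₁.
PN = (0.733 − 0.0489) / 0.733 = 0.6841 / 0.733 ≈ 0.9333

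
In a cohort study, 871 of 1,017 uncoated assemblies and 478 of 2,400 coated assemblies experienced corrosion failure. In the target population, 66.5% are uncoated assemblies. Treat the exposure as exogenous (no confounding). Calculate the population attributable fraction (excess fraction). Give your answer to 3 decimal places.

p₁ = P(outcome | exposed) = 871/1017 = 0.85644
p₀ = P(outcome | unexposed) = 478/2400 = 0.19917
Overall risk P(Y=1) = π·p₁ + (1−π)·p₀ = 0.665×0.85644 + 0.335×0.19917 = 0.63625.
Under exogeneity, PAF = [P(Y=1) − p₀] / P(Y=1).
PAF = (0.63625 − 0.19917) / 0.63625 ≈ 0.6870

PAF ≈ 0.687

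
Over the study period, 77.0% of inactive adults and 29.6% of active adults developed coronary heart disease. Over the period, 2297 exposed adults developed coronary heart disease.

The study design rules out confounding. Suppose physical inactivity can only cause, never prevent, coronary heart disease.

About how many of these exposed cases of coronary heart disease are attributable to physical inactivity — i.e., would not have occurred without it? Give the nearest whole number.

p₁ = 0.77, p₀ = 0.296.
PN = (p₁ − p₀)/p₁ = (0.77 − 0.296) / 0.77 ≈ 0.61558.
Attributable cases ≈ PN × (exposed cases) = 0.61558 × 2297 ≈ 1414.00.

about 1414 cases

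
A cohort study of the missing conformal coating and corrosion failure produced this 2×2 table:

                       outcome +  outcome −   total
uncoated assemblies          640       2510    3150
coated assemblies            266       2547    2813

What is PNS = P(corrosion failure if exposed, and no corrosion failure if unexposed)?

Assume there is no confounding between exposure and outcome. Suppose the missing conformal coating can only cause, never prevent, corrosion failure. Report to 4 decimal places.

p₁ = P(outcome | exposed) = 640/3150 = 0.20317
p₀ = P(outcome | unexposed) = 266/2813 = 0.094561
Under exogeneity and monotonicity, PNS = p₁ − p₀.
PNS = 0.20317 − 0.094561 = 0.10861

PNS ≈ 0.1086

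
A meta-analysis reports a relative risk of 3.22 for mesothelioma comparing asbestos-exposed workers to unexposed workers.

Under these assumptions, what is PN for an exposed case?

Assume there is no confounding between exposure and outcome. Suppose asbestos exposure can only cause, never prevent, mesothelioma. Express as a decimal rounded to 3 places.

PN ≈ 0.689

Under exogeneity and monotonicity, PN = (RR − 1) / RR = 1 − 1/RR.
PN = (3.22 − 1) / 3.22 = 2.22 / 3.22 ≈ 0.6894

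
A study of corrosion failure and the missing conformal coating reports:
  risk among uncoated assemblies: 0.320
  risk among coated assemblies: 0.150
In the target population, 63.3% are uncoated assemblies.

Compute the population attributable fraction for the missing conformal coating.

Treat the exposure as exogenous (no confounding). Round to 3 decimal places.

PAF ≈ 0.418

Let p₁ = 0.32, p₀ = 0.15.
Overall risk P(Y=1) = π·p₁ + (1−π)·p₀ = 0.633×0.32 + 0.367×0.15 = 0.25761.
Under exogeneity, PAF = [P(Y=1) − p₀] / P(Y=1).
PAF = (0.25761 − 0.15) / 0.25761 ≈ 0.4177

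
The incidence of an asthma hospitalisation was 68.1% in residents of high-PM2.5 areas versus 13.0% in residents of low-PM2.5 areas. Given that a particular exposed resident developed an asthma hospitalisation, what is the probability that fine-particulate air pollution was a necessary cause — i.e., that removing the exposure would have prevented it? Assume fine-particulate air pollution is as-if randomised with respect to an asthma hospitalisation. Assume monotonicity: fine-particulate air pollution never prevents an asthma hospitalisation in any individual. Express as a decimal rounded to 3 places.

PN ≈ 0.809

p₁ = 0.681, p₀ = 0.13.
Under exogeneity and monotonicity, PN = (p₁ − p₀) / p₁.
PN = (0.681 − 0.13) / 0.681 = 0.551 / 0.681 ≈ 0.8091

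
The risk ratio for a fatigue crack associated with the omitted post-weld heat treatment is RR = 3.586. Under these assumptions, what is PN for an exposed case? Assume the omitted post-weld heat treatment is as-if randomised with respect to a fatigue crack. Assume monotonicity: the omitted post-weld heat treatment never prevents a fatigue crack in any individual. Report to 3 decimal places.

PN ≈ 0.721

Under exogeneity and monotonicity, PN = (RR − 1) / RR = 1 − 1/RR.
PN = (3.586 − 1) / 3.586 = 2.586 / 3.586 ≈ 0.7211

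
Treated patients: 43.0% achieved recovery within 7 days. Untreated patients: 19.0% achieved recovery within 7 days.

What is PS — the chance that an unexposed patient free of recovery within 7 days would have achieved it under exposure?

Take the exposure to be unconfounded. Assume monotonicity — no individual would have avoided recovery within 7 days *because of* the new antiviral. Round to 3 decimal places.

PS ≈ 0.296

p₁ = 0.43, p₀ = 0.19.
Under exogeneity and monotonicity, PS = (p₁ − p₀) / (1 − p₀).
PS = (0.43 − 0.19) / (1 − 0.19) = 0.24 / 0.81 ≈ 0.2963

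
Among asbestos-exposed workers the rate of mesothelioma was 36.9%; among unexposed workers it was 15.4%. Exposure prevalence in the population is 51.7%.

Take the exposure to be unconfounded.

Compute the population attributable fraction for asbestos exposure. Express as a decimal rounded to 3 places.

p₁ = 0.369, p₀ = 0.154.
Overall risk P(Y=1) = π·p₁ + (1−π)·p₀ = 0.517×0.369 + 0.483×0.154 = 0.26515.
Under exogeneity, PAF = [P(Y=1) − p₀] / P(Y=1).
PAF = (0.26515 − 0.154) / 0.26515 ≈ 0.4192

PAF ≈ 0.419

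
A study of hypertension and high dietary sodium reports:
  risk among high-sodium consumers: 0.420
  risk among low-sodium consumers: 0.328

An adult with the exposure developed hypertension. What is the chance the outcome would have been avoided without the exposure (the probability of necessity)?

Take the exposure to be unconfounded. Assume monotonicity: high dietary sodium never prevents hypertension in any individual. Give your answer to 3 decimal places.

Let p₁ = 0.42, p₀ = 0.328.
Under exogeneity and monotonicity, PN = (p₁ − p₀) / p₁.
PN = (0.42 − 0.328) / 0.42 = 0.092 / 0.42 ≈ 0.2190

PN ≈ 0.219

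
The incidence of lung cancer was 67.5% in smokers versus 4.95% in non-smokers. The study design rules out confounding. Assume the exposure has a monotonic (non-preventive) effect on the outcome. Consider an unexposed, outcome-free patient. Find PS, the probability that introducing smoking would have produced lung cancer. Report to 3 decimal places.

p₁ = 0.675, p₀ = 0.0495.
Under exogeneity and monotonicity, PS = (p₁ − p₀) / (1 − p₀).
PS = (0.675 − 0.0495) / (1 − 0.0495) = 0.6255 / 0.9505 ≈ 0.6581

PS ≈ 0.658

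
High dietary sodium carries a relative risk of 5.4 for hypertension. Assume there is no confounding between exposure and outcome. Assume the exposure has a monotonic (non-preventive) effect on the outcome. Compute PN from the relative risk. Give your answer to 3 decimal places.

PN ≈ 0.815

Under exogeneity and monotonicity, PN = (RR − 1) / RR = 1 − 1/RR.
PN = (5.4 − 1) / 5.4 = 4.4 / 5.4 ≈ 0.8148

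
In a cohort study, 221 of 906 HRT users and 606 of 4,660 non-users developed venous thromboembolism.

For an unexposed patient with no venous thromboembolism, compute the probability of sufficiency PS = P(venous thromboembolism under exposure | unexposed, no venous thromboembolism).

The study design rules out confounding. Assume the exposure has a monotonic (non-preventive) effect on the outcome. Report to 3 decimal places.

p₁ = P(outcome | exposed) = 221/906 = 0.24393
p₀ = P(outcome | unexposed) = 606/4660 = 0.13004
Under exogeneity and monotonicity, PS = (p₁ − p₀) / (1 − p₀).
PS = (0.24393 − 0.13004) / (1 − 0.13004) = 0.11389 / 0.86996 ≈ 0.1309

PS ≈ 0.131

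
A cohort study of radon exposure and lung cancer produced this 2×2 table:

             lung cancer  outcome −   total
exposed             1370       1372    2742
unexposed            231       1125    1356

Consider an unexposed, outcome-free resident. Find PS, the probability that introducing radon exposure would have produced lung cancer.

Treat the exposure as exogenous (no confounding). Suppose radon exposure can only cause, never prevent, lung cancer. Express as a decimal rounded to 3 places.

PS ≈ 0.397

p₁ = P(outcome | exposed) = 1370/2742 = 0.49964
p₀ = P(outcome | unexposed) = 231/1356 = 0.17035
Under exogeneity and monotonicity, PS = (p₁ − p₀) / (1 − p₀).
PS = (0.49964 − 0.17035) / (1 − 0.17035) = 0.32928 / 0.82965 ≈ 0.3969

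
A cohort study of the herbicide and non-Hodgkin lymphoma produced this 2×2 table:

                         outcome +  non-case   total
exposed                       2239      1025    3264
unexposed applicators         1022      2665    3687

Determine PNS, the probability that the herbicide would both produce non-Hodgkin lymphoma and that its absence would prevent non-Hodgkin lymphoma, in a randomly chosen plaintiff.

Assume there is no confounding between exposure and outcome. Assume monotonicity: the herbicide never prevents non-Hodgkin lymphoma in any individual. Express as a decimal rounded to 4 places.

PNS ≈ 0.4088

p₁ = P(outcome | exposed) = 2239/3264 = 0.68597
p₀ = P(outcome | unexposed) = 1022/3687 = 0.27719
Under exogeneity and monotonicity, PNS = p₁ − p₀.
PNS = 0.68597 − 0.27719 = 0.40878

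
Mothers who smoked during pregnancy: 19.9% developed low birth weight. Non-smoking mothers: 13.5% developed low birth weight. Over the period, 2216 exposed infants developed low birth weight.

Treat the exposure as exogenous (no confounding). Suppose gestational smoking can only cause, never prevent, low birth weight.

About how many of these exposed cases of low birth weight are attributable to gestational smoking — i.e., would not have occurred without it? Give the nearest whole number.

about 713 cases

p₁ = 0.199, p₀ = 0.135.
PN = (p₁ − p₀)/p₁ = (0.199 − 0.135) / 0.199 ≈ 0.32161.
Attributable cases ≈ PN × (exposed cases) = 0.32161 × 2216 ≈ 712.68.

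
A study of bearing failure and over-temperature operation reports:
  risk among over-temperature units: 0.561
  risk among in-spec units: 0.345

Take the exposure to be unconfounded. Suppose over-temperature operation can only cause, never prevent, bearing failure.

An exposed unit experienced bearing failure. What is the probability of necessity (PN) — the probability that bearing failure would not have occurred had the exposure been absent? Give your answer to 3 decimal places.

Let p₁ = 0.561, p₀ = 0.345.
Under exogeneity and monotonicity, PN = (p₁ − p₀) / p₁.
PN = (0.561 − 0.345) / 0.561 = 0.216 / 0.561 ≈ 0.3850

PN ≈ 0.385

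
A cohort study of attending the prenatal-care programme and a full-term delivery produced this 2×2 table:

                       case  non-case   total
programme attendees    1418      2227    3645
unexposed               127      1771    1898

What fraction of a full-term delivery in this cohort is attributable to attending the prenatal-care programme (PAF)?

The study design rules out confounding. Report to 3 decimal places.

PAF ≈ 0.760

p₁ = P(outcome | exposed) = 1418/3645 = 0.38903
p₀ = P(outcome | unexposed) = 127/1898 = 0.066913
Exposure prevalence π = 3645/5543 = 0.65759; overall risk P(Y=1) = 0.27873.
Under exogeneity, PAF = [P(Y=1) − p₀]/P(Y=1).
PAF = (0.27873 − 0.066913) / 0.27873 ≈ 0.7599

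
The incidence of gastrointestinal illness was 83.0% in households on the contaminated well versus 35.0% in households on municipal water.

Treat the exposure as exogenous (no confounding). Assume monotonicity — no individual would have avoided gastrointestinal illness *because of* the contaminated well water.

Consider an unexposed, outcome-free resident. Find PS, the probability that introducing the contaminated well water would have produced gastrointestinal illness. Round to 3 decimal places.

p₁ = 0.83, p₀ = 0.35.
Under exogeneity and monotonicity, PS = (p₁ − p₀) / (1 − p₀).
PS = (0.83 − 0.35) / (1 − 0.35) = 0.48 / 0.65 ≈ 0.7385

PS ≈ 0.738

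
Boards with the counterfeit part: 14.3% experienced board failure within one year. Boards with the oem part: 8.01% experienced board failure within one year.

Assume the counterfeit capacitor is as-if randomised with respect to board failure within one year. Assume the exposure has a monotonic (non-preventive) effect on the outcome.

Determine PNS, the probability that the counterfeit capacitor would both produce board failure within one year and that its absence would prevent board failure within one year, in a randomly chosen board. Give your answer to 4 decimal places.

PNS ≈ 0.0629

p₁ = 0.143, p₀ = 0.0801.
Under exogeneity and monotonicity, PNS = p₁ − p₀.
PNS = 0.143 − 0.0801 = 0.0629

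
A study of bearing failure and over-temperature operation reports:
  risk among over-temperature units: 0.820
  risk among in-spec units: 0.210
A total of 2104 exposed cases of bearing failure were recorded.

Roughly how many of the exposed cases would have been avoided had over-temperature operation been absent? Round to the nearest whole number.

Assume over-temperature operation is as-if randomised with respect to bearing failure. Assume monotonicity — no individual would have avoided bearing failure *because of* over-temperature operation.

about 1565 cases

Let p₁ = 0.82, p₀ = 0.21.
PN = (p₁ − p₀)/p₁ = (0.82 − 0.21) / 0.82 ≈ 0.74390.
Attributable cases ≈ PN × (exposed cases) = 0.74390 × 2104 ≈ 1565.17.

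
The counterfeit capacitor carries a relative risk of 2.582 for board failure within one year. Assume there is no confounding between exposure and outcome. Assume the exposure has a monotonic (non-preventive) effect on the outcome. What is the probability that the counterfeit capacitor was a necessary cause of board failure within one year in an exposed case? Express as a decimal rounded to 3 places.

Under exogeneity and monotonicity, PN = (RR − 1) / RR = 1 − 1/RR.
PN = (2.582 − 1) / 2.582 = 1.582 / 2.582 ≈ 0.6127

PN ≈ 0.613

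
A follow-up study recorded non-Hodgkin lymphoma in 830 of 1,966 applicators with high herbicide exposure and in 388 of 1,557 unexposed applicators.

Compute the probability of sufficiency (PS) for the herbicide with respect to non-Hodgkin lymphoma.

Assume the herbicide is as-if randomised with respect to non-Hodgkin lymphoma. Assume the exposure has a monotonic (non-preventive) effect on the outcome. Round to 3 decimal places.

PS ≈ 0.230

p₁ = P(outcome | exposed) = 830/1966 = 0.42218
p₀ = P(outcome | unexposed) = 388/1557 = 0.2492
Under exogeneity and monotonicity, PS = (p₁ − p₀) / (1 − p₀).
PS = (0.42218 − 0.2492) / (1 − 0.2492) = 0.17298 / 0.7508 ≈ 0.2304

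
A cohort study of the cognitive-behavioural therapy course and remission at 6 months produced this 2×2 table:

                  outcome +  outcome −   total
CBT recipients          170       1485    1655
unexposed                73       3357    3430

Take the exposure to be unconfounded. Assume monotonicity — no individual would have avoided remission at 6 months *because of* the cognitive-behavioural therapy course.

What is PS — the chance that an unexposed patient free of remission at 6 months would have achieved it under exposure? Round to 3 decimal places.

PS ≈ 0.083

p₁ = P(outcome | exposed) = 170/1655 = 0.10272
p₀ = P(outcome | unexposed) = 73/3430 = 0.021283
Under exogeneity and monotonicity, PS = (p₁ − p₀)/(1 − p₀).
PS = (0.10272 − 0.021283) / 0.97872 ≈ 0.0832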